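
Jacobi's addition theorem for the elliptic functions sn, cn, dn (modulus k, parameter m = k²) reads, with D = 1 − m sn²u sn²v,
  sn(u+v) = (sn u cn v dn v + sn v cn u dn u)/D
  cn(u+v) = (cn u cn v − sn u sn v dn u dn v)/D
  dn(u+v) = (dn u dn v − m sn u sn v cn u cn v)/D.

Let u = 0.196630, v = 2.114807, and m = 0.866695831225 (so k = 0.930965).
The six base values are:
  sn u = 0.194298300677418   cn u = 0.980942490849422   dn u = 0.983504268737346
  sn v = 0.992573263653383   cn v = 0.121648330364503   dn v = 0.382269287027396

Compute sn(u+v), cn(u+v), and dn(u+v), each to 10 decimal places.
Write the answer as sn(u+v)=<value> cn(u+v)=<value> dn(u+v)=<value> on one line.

m = k² = 0.866695831225
D = 1 − m·sn²u·sn²v = 0.9677648379643228
sn(u+v) = (sn u·cn v·dn v + sn v·cn u·dn u)/D = 0.96663144189129/0.9677648379643228 = 0.9988288517741388
cn(u+v) = (cn u·cn v − sn u·sn v·dn u·dn v)/D = 0.04682346791169563/0.9677648379643228 = 0.04838310514586169
dn(u+v) = (dn u·dn v − m·sn u·sn v·cn u·cn v)/D = 0.3560178353223133/0.9677648379643228 = 0.3678763903751565

sn(u+v)=0.9988288518 cn(u+v)=0.0483831051 dn(u+v)=0.3678763904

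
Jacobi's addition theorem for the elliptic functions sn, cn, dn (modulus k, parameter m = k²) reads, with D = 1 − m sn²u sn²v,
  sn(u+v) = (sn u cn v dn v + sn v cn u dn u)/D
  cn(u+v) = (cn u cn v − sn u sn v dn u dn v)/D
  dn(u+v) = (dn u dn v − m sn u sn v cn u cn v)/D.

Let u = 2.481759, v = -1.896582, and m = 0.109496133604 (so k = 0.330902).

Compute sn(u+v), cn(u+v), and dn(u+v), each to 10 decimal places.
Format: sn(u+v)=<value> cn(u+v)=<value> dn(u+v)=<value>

sn u = 0.6777236602701467, cn u = -0.7353166938877662, dn u = 0.9745293227942502
sn v = -0.9652176324100225, cn v = -0.261447742550573, dn v = 0.9476225335422788
m = k² = 0.109496133604
D = 1 − m·sn²u·sn²v = 0.9531451476728758
sn(u+v) = (sn u·cn v·dn v + sn v·cn u·dn u)/D = 0.5237544703160636/0.9531451476728758 = 0.5495012712332653
cn(u+v) = (cn u·cn v − sn u·sn v·dn u·dn v)/D = 0.7963459847053213/0.9531451476728758 = 0.8354928802288057
dn(u+v) = (dn u·dn v − m·sn u·sn v·cn u·cn v)/D = 0.937256011215969/0.9531451476728758 = 0.9833297829866727

sn(u+v)=0.5495012712 cn(u+v)=0.8354928802 dn(u+v)=0.9833297830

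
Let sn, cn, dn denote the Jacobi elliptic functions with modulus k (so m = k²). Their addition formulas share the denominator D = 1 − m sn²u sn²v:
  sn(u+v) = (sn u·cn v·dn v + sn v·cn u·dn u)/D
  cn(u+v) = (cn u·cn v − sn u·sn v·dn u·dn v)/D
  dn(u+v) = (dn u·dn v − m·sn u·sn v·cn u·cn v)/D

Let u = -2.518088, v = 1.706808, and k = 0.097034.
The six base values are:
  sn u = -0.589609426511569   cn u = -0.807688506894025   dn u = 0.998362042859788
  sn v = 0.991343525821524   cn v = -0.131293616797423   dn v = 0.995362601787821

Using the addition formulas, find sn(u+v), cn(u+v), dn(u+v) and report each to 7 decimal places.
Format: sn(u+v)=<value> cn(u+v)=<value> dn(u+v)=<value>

sn(u+v)=-0.7246634 cn(u+v)=0.6891030 dn(u+v)=0.9975247

m = k² = 0.009415597156
D = 1 − m·sn²u·sn²v = 0.9967831926308518
sn(u+v) = (sn u·cn v·dn v + sn v·cn u·dn u)/D = -0.7223323011476995/0.9967831926308518 = -0.7246634037249539
cn(u+v) = (cn u·cn v − sn u·sn v·dn u·dn v)/D = 0.6868862932320188/0.9967831926308518 = 0.6891030048561422
dn(u+v) = (dn u·dn v − m·sn u·sn v·cn u·cn v)/D = 0.9943158521902056/0.9967831926308518 = 0.9975246969863787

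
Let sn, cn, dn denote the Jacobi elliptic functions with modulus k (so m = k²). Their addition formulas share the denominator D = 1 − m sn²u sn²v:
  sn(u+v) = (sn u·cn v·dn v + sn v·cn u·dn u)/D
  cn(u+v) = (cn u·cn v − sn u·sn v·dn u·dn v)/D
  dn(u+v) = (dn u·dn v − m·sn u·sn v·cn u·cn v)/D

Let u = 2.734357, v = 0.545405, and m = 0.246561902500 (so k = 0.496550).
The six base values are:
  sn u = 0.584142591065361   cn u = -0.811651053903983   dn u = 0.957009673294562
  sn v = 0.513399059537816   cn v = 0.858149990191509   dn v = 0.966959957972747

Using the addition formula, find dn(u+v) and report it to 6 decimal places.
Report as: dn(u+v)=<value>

dn(u+v)=0.999047

m = k² = 0.2465619025
D = 1 − m·sn²u·sn²v = 0.9778244778076925
dn(u+v) = (dn u·dn v − m·sn u·sn v·cn u·cn v)/D = 0.9768930270295272/0.9778244778076925 = 0.9990474253822592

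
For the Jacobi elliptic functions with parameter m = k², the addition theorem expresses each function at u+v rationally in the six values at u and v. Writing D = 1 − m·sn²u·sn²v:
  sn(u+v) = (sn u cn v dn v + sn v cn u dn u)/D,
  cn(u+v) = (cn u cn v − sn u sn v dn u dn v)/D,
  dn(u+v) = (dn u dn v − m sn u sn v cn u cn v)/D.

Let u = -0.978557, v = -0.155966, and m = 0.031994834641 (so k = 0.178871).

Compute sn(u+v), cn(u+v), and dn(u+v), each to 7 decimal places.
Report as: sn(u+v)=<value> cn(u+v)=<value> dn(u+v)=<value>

sn u = -0.827385388895119, cn u = 0.5616345949484172, dn u = 0.9889880714224647
sn v = -0.1553145584994307, cn v = 0.9878650656431408, dn v = 0.999614026019709
m = k² = 0.031994834641
D = 1 − m·sn²u·sn²v = 0.9994716522072619
sn(u+v) = (sn u·cn v·dn v + sn v·cn u·dn u)/D = -0.9032991058648078/0.9994716522072619 = -0.903776614244072
cn(u+v) = (cn u·cn v − sn u·sn v·dn u·dn v)/D = 0.4277783408609564/0.9994716522072619 = 0.428004476081176
dn(u+v) = (dn u·dn v − m·sn u·sn v·cn u·cn v)/D = 0.9863252107940089/0.9994716522072619 = 0.9868466090216566

sn(u+v)=-0.9037766 cn(u+v)=0.4280045 dn(u+v)=0.9868466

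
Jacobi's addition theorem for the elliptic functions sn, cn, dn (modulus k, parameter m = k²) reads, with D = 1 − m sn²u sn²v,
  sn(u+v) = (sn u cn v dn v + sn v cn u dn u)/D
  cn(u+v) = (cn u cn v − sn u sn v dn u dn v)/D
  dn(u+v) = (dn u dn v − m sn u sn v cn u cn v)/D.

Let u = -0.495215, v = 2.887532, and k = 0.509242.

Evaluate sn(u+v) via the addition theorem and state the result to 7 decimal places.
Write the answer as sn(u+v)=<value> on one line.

sn u = -0.4708289839983523, cn u = 0.882224499675156, dn u = 0.9708307351587472
sn v = 0.4699123131289974, cn v = -0.8827131005993709, dn v = 0.9709459034167777
m = k² = 0.259327414564
D = 1 − m·sn²u·sn²v = 0.9873057086952223
sn(u+v) = (sn u·cn v·dn v + sn v·cn u·dn u)/D = 0.8060073359696387/0.9873057086952223 = 0.8163705819495573

sn(u+v)=0.8163706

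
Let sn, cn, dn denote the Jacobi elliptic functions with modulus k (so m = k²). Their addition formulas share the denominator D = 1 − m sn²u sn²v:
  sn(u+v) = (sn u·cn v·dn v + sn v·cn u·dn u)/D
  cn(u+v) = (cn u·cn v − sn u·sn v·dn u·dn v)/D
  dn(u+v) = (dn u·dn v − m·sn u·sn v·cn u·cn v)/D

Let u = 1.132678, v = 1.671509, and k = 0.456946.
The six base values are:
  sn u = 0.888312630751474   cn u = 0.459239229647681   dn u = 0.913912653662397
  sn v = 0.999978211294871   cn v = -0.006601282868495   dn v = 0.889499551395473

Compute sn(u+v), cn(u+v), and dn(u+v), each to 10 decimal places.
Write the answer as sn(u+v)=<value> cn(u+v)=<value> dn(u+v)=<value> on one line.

m = k² = 0.208799646916
D = 1 − m·sn²u·sn²v = 0.8352435184196944
sn(u+v) = (sn u·cn v·dn v + sn v·cn u·dn u)/D = 0.4144793702201412/0.8352435184196944 = 0.4962377571086676
cn(u+v) = (cn u·cn v − sn u·sn v·dn u·dn v)/D = -0.7251472862281328/0.8352435184196944 = -0.8681866668060268
dn(u+v) = (dn u·dn v − m·sn u·sn v·cn u·cn v)/D = 0.8134871765101957/0.8352435184196944 = 0.9739520972869537

sn(u+v)=0.4962377571 cn(u+v)=-0.8681866668 dn(u+v)=0.9739520973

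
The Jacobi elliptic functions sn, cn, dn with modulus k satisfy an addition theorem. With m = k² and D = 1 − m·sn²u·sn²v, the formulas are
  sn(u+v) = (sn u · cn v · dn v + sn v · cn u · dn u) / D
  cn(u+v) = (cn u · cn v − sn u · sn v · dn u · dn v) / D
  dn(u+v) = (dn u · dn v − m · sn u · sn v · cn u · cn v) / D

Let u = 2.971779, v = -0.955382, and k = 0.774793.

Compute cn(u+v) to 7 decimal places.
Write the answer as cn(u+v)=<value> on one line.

cn(u+v)=-0.0420488

sn u = 0.7587528309795475, cn u = -0.6513786467796763, dn u = 0.808950776798579
sn v = -0.7729164500373159, cn v = 0.6345078102448491, dn v = 0.8008610191525681
m = k² = 0.600304192849
D = 1 − m·sn²u·sn²v = 0.7935394277675077
cn(u+v) = (cn u·cn v − sn u·sn v·dn u·dn v)/D = -0.03336736845079393/0.7935394277675077 = -0.04204878457604497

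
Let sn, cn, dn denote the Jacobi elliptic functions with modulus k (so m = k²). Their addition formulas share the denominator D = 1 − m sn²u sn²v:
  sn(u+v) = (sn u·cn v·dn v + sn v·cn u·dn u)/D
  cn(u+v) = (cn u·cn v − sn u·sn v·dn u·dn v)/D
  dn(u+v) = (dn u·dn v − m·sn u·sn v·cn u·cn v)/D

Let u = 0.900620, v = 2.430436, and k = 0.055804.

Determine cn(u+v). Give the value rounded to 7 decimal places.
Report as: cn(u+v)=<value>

cn(u+v)=-0.9825646

sn u = 0.7835120115949752, cn u = 0.6213766391540605, dn u = 0.9990436878088988
sn v = 0.6544359896317026, cn v = -0.7561174085251404, dn v = 0.9993329169694478
m = k² = 0.003114086416
D = 1 − m·sn²u·sn²v = 0.99918124054749
cn(u+v) = (cn u·cn v − sn u·sn v·dn u·dn v)/D = -0.9817600702889467/0.99918124054749 = -0.9825645543054856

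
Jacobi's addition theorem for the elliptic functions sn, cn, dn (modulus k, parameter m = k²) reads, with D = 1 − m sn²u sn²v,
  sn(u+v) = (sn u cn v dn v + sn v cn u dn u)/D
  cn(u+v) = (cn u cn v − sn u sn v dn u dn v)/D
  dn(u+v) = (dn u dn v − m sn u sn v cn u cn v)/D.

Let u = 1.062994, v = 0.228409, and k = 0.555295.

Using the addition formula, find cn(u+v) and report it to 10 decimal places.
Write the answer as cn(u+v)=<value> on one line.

cn(u+v)=0.3510703349

sn u = 0.8489377417989095, cn u = 0.5284928670752029, dn u = 0.8819137027373659
sn v = 0.2258382421676552, cn v = 0.9741648158164118, dn v = 0.9921053990401692
m = k² = 0.308352537025
D = 1 − m·sn²u·sn²v = 0.9886657136875451
cn(u+v) = (cn u·cn v − sn u·sn v·dn u·dn v)/D = 0.347091203188529/0.9886657136875451 = 0.3510703348798668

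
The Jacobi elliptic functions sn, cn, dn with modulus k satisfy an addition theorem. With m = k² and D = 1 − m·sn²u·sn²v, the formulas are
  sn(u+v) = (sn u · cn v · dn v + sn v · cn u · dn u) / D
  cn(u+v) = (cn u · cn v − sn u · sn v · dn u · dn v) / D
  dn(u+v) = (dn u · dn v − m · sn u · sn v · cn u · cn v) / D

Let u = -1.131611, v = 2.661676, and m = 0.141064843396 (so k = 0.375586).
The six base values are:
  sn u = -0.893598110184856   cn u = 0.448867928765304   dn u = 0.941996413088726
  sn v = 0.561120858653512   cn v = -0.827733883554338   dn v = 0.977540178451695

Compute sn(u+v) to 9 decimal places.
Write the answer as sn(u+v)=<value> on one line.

sn(u+v)=0.995619573

m = k² = 0.141064843396
D = 1 − m·sn²u·sn²v = 0.964533682257768
sn(u+v) = (sn u·cn v·dn v + sn v·cn u·dn u)/D = 0.960308613301587/0.964533682257768 = 0.9956195734437277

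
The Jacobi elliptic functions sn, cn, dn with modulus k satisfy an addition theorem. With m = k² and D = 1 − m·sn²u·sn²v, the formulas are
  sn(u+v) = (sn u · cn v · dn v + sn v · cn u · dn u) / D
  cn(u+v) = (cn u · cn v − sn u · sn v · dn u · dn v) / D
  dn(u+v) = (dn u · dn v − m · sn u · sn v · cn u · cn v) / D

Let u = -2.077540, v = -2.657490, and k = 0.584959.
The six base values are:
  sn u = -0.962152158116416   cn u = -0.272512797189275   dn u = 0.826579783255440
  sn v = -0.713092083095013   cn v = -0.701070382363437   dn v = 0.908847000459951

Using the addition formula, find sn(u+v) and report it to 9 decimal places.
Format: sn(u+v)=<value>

m = k² = 0.342177031681
D = 1 − m·sn²u·sn²v = 0.8389244581773526
sn(u+v) = (sn u·cn v·dn v + sn v·cn u·dn u)/D = 0.7736769035457464/0.8389244581773526 = 0.9222247557624401

sn(u+v)=0.922224756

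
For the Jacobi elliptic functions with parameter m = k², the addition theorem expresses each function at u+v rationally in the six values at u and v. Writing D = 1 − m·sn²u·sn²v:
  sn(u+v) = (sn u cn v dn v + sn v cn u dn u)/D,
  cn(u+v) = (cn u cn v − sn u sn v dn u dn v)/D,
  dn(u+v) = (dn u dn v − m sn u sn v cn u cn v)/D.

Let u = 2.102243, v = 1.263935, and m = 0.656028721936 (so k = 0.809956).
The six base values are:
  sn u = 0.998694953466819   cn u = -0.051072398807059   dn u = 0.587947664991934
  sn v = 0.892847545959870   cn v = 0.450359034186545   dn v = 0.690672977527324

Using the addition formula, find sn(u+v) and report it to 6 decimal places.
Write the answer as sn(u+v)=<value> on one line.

m = k² = 0.656028721936
D = 1 − m·sn²u·sn²v = 0.4783932737489998
sn(u+v) = (sn u·cn v·dn v + sn v·cn u·dn u)/D = 0.2838345446060108/0.4783932737489998 = 0.5933079752181699

sn(u+v)=0.593308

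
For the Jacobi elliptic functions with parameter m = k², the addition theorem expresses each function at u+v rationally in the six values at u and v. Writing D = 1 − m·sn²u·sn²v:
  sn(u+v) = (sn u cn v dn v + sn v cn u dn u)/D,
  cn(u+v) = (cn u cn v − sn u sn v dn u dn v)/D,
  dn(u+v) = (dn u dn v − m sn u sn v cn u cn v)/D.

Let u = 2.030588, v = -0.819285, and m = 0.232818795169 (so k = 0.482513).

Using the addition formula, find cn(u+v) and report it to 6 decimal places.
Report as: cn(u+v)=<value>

cn(u+v)=0.399371

sn u = 0.9518531453112351, cn u = -0.3065543830401203, dn u = 0.8882907679439641
sn v = -0.7178471329442828, cn v = 0.696200756767524, dn v = 0.9380977697999229
m = k² = 0.232818795169
D = 1 − m·sn²u·sn²v = 0.8913019191282528
cn(u+v) = (cn u·cn v − sn u·sn v·dn u·dn v)/D = 0.3559604916839236/0.8913019191282528 = 0.3993713959822666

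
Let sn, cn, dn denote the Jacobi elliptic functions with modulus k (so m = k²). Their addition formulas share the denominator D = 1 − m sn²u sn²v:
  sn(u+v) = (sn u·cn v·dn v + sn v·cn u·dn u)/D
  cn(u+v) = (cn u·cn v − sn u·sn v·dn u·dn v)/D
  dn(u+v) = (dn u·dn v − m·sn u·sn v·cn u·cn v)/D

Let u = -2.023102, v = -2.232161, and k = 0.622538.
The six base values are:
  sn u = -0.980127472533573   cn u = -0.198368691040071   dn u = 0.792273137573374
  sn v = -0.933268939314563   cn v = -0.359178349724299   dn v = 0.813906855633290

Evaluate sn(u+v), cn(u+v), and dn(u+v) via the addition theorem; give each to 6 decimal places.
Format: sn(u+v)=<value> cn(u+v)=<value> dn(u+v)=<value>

sn(u+v)=0.641091 cn(u+v)=-0.767465 dn(u+v)=0.916906

m = k² = 0.387553561444
D = 1 − m·sn²u·sn²v = 0.6757272301438396
sn(u+v) = (sn u·cn v·dn v + sn v·cn u·dn u)/D = 0.4332028177664208/0.6757272301438396 = 0.6410912546386601
cn(u+v) = (cn u·cn v − sn u·sn v·dn u·dn v)/D = -0.5185967684406632/0.6757272301438396 = -0.7674646592683136
dn(u+v) = (dn u·dn v − m·sn u·sn v·cn u·cn v)/D = 0.6195782226279012/0.6757272301438396 = 0.9169058090141104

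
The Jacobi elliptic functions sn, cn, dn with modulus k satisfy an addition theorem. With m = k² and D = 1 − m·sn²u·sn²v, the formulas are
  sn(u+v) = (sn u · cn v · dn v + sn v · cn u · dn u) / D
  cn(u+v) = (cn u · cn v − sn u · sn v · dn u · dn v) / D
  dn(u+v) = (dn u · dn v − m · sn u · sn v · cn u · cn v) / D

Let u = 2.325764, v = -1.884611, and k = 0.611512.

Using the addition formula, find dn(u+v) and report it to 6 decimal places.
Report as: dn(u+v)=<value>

dn(u+v)=0.966074

sn u = 0.897652824665543, cn u = -0.4407033087803765, dn u = 0.8358712962325979
sn v = -0.9951238416606906, cn v = -0.0986333602716075, dn v = 0.7935307375234743
m = k² = 0.373946926144
D = 1 − m·sn²u·sn²v = 0.7016122194505763
dn(u+v) = (dn u·dn v − m·sn u·sn v·cn u·cn v)/D = 0.6778095335686207/0.7016122194505763 = 0.9660742997027686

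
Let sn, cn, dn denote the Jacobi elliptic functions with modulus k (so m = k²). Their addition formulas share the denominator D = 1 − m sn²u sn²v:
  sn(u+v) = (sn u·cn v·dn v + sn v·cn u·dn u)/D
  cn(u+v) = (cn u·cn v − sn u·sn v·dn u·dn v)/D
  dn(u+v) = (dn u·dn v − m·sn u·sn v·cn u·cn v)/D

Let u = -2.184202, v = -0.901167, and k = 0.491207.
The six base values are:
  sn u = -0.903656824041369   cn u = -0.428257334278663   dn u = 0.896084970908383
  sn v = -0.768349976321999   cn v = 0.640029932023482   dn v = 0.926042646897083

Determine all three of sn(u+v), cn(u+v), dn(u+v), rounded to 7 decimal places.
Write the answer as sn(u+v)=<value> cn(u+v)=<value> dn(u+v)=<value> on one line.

m = k² = 0.241284316849
D = 1 − m·sn²u·sn²v = 0.8836800186629263
sn(u+v) = (sn u·cn v·dn v + sn v·cn u·dn u)/D = -0.2407347773375036/0.8836800186629263 = -0.2724230176684919
cn(u+v) = (cn u·cn v − sn u·sn v·dn u·dn v)/D = -0.8502571036835695/0.8836800186629263 = -0.9621775820732847
dn(u+v) = (dn u·dn v − m·sn u·sn v·cn u·cn v)/D = 0.8757323615955685/0.8836800186629263 = 0.9910061822158396

sn(u+v)=-0.2724230 cn(u+v)=-0.9621776 dn(u+v)=0.9910062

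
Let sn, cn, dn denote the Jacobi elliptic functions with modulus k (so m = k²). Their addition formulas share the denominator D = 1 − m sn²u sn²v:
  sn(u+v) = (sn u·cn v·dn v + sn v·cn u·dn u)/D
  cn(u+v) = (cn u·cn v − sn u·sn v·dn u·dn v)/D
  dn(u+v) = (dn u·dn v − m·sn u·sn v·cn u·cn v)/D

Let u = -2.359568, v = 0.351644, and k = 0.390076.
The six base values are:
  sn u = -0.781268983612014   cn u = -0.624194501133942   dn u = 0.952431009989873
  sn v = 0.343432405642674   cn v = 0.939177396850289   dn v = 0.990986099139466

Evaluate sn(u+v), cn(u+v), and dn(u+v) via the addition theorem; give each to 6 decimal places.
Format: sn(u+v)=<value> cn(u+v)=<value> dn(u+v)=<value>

sn(u+v)=-0.941622 cn(u+v)=-0.336671 dn(u+v)=0.930101

m = k² = 0.152159285776
D = 1 − m·sn²u·sn²v = 0.9890457620298583
sn(u+v) = (sn u·cn v·dn v + sn v·cn u·dn u)/D = -0.9313075393896718/0.9890457620298583 = -0.9416222940769818
cn(u+v) = (cn u·cn v − sn u·sn v·dn u·dn v)/D = -0.3329831624349464/0.9890457620298583 = -0.3366711382004729
dn(u+v) = (dn u·dn v − m·sn u·sn v·cn u·cn v)/D = 0.9199122991122949/0.9890457620298583 = 0.930100845105814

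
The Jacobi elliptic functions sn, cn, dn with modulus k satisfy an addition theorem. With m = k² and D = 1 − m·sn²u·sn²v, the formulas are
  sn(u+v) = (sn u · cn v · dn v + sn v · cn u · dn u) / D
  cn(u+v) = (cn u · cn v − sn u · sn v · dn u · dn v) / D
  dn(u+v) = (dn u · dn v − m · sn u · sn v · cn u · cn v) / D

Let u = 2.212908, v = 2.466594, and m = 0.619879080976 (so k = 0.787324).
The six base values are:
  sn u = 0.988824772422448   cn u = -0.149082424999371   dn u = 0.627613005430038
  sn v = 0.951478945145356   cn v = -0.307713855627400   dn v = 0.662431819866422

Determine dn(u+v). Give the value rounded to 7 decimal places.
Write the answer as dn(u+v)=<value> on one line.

dn(u+v)=0.8619678

m = k² = 0.619879080976
D = 1 − m·sn²u·sn²v = 0.4512885518018098
dn(u+v) = (dn u·dn v − m·sn u·sn v·cn u·cn v)/D = 0.3889961921577576/0.4512885518018098 = 0.8619677822640427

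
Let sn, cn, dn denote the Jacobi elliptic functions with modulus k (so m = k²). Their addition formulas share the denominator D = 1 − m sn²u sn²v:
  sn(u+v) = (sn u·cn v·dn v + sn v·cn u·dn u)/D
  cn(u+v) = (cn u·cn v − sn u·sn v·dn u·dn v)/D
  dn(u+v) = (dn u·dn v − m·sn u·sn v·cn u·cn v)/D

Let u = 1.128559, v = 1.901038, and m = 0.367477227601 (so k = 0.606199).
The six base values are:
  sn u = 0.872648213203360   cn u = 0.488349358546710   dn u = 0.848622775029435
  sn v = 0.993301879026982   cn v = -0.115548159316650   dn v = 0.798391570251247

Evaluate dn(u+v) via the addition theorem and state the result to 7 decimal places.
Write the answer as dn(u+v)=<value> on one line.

dn(u+v)=0.9607823

m = k² = 0.367477227601
D = 1 − m·sn²u·sn²v = 0.7238968554705977
dn(u+v) = (dn u·dn v − m·sn u·sn v·cn u·cn v)/D = 0.6955072619534478/0.7238968554705977 = 0.9607822671108383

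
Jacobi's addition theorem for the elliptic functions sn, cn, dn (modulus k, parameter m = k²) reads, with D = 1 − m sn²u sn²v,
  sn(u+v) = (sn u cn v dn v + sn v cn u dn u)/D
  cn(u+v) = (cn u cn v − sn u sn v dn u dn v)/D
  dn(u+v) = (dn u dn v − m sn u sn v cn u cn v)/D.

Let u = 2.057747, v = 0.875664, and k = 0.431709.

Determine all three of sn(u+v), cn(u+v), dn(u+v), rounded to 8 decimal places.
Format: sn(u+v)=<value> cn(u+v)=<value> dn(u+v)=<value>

sn(u+v)=0.36223782 cn(u+v)=-0.93208570 dn(u+v)=0.98769676

sn u = 0.9333845275635371, cn u = -0.3588778673936198, dn u = 0.9152217729795597
sn v = 0.7564286437471742, cn v = 0.6540762240892193, dn v = 0.9451774917435252
m = k² = 0.186372660681
D = 1 − m·sn²u·sn²v = 0.9070949477140221
sn(u+v) = (sn u·cn v·dn v + sn v·cn u·dn u)/D = 0.3285840975920516/0.9070949477140221 = 0.3622378213219236
cn(u+v) = (cn u·cn v − sn u·sn v·dn u·dn v)/D = -0.8454902335201286/0.9070949477140221 = -0.9320857046452038
dn(u+v) = (dn u·dn v − m·sn u·sn v·cn u·cn v)/D = 0.8959347365815171/0.9070949477140221 = 0.9876967552728301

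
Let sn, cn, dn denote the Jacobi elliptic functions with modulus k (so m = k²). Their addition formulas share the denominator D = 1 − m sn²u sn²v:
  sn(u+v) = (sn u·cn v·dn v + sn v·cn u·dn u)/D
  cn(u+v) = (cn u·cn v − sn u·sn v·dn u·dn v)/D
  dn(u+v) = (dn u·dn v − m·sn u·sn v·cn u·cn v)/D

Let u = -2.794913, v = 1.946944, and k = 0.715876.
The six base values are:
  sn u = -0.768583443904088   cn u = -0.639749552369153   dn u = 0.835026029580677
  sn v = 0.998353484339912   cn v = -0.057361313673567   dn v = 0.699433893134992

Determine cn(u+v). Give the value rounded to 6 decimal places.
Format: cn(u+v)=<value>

m = k² = 0.512478447376
D = 1 − m·sn²u·sn²v = 0.6982645537775484
cn(u+v) = (cn u·cn v − sn u·sn v·dn u·dn v)/D = 0.4848454810727439/0.6982645537775484 = 0.6943578597105831

cn(u+v)=0.694358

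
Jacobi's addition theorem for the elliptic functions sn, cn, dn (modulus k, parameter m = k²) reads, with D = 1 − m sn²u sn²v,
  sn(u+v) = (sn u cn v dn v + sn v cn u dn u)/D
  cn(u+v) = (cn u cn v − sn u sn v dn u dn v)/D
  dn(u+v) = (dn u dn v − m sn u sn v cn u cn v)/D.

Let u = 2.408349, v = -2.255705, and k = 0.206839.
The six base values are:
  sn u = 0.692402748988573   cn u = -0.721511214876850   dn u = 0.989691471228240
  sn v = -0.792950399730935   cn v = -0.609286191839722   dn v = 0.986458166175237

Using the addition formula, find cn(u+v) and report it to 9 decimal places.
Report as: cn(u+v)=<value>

cn(u+v)=0.988376345

m = k² = 0.042782371921
D = 1 − m·sn²u·sn²v = 0.9871034225531785
cn(u+v) = (cn u·cn v − sn u·sn v·dn u·dn v)/D = 0.9756296734074819/0.9871034225531785 = 0.9883763454937485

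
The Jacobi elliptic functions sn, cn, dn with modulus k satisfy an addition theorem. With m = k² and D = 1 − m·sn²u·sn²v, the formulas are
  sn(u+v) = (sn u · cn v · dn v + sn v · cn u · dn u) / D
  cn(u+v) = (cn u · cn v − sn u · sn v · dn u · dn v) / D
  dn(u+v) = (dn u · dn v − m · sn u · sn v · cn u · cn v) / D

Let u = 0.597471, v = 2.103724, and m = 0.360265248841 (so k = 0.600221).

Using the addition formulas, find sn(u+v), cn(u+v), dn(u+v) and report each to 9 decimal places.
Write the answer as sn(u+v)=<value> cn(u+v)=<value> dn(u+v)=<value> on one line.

sn(u+v)=0.698797316 cn(u+v)=-0.715319727 dn(u+v)=0.907786377

sn u = 0.5527022328990778, cn u = 0.8333788104747886, dn u = 0.9433696300377648
sn v = 0.9598693101920328, cn v = -0.2804476909362443, dn v = 0.8173554550301528
m = k² = 0.360265248841
D = 1 − m·sn²u·sn²v = 0.8986020854742908
sn(u+v) = (sn u·cn v·dn v + sn v·cn u·dn u)/D = 0.6279407253712363/0.8986020854742908 = 0.6987973158773643
cn(u+v) = (cn u·cn v − sn u·sn v·dn u·dn v)/D = -0.6427877981410274/0.8986020854742908 = -0.7153197266415844
dn(u+v) = (dn u·dn v − m·sn u·sn v·cn u·cn v)/D = 0.8157387315909951/0.8986020854742908 = 0.9077863770596975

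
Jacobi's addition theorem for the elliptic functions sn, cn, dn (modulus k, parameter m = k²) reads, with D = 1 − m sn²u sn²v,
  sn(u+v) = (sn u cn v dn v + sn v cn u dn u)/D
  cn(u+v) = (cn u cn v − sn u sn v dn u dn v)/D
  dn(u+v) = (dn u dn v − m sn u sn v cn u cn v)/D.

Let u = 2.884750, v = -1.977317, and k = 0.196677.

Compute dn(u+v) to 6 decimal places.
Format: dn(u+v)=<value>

dn(u+v)=0.987997

sn u = 0.2837967436577735, cn u = -0.9588844603440208, dn u = 0.9984410556113767
sn v = -0.9272780337064338, cn v = -0.374373407449741, dn v = 0.9832291841783566
m = k² = 0.038681842329
D = 1 − m·sn²u·sn²v = 0.9973211900085383
dn(u+v) = (dn u·dn v − m·sn u·sn v·cn u·cn v)/D = 0.9853506139223872/0.9973211900085383 = 0.9879972708831659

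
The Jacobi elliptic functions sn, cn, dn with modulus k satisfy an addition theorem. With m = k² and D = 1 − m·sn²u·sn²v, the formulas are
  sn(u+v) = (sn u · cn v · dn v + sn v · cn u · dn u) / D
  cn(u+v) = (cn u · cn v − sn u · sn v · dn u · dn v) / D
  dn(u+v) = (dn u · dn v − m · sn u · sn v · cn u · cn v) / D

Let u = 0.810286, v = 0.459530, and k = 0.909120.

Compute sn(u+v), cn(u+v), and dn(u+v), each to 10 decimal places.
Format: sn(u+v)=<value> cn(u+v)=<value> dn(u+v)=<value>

sn(u+v)=0.8751258628 cn(u+v)=0.4838953650 dn(u+v)=0.6058296063

sn u = 0.6793915799695832, cn u = 0.7337759065725949, dn u = 0.7864542984662295
sn v = 0.4320897458386898, cn v = 0.901830611335109, dn v = 0.9196147695309605
m = k² = 0.8264991744
D = 1 − m·sn²u·sn²v = 0.9287752941586015
sn(u+v) = (sn u·cn v·dn v + sn v·cn u·dn u)/D = 0.8127952806511295/0.9287752941586015 = 0.8751258628035095
cn(u+v) = (cn u·cn v − sn u·sn v·dn u·dn v)/D = 0.4494300599544365/0.9287752941586015 = 0.4838953649833949
dn(u+v) = (dn u·dn v − m·sn u·sn v·cn u·cn v)/D = 0.5626795708065352/0.9287752941586015 = 0.6058296063056666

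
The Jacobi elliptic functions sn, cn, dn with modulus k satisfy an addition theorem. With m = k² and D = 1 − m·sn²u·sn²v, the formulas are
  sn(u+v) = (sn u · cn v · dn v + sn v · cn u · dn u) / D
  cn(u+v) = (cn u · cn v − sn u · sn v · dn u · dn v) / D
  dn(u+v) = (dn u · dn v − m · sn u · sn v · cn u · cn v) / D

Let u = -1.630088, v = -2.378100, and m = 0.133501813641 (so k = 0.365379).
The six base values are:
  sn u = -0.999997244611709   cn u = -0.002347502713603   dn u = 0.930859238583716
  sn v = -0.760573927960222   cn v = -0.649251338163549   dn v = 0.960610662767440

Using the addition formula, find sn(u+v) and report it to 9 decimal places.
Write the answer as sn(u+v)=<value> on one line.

m = k² = 0.133501813641
D = 1 − m·sn²u·sn²v = 0.9227732710035084
sn(u+v) = (sn u·cn v·dn v + sn v·cn u·dn u)/D = 0.6253380418131179/0.9227732710035084 = 0.6776724700023743

sn(u+v)=0.677672470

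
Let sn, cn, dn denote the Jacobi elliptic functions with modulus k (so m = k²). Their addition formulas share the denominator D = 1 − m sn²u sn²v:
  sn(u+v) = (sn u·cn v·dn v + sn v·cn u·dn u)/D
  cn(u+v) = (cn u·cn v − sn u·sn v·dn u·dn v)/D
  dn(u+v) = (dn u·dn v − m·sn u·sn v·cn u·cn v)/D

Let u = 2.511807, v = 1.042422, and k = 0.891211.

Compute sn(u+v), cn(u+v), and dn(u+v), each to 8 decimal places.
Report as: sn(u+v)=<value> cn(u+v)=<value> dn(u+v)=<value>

sn u = 0.9925107495806209, cn u = -0.1221573246551921, dn u = 0.4664709898105248
sn v = 0.7975269321610361, cn v = 0.6032833434446919, dn v = 0.7034297655000104
m = k² = 0.794257046521
D = 1 − m·sn²u·sn²v = 0.5023520370346082
sn(u+v) = (sn u·cn v·dn v + sn v·cn u·dn u)/D = 0.3757439105590328/0.5023520370346082 = 0.7479693180444832
cn(u+v) = (cn u·cn v − sn u·sn v·dn u·dn v)/D = -0.3334277774730622/0.5023520370346082 = -0.6637333043203955
dn(u+v) = (dn u·dn v − m·sn u·sn v·cn u·cn v)/D = 0.3744617340250084/0.5023520370346082 = 0.7454169714040812

sn(u+v)=0.74796932 cn(u+v)=-0.66373330 dn(u+v)=0.74541697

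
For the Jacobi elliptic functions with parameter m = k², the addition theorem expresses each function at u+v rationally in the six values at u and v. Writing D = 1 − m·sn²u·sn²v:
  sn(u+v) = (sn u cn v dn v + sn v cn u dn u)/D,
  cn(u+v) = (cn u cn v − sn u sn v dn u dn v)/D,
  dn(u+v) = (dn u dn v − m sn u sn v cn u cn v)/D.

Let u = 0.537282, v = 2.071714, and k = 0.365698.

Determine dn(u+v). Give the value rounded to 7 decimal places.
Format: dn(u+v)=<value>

sn u = 0.5090011697243103, cn u = 0.8607658271674613, dn u = 0.9825230970149603
sn v = 0.9151000106852135, cn v = -0.4032269465746581, dn v = 0.942342408250032
m = k² = 0.133735027204
D = 1 − m·sn²u·sn²v = 0.9709851819159931
dn(u+v) = (dn u·dn v − m·sn u·sn v·cn u·cn v)/D = 0.9474937482097385/0.9709851819159931 = 0.9758065991698244

dn(u+v)=0.9758066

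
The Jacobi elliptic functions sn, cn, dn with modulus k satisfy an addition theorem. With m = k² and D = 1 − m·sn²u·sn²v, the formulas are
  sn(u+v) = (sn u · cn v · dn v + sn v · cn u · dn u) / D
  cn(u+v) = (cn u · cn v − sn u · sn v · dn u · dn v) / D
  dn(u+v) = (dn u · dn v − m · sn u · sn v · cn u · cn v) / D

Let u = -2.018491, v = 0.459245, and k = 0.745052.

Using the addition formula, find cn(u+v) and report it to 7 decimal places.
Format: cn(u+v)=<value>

cn(u+v)=0.2302444

sn u = -0.9970684795084766, cn u = -0.07651435924488077, dn u = 0.6694380743991858
sn v = 0.4355921904962204, cn v = 0.9001441237816889, dn v = 0.9458723730297341
m = k² = 0.555102482704
D = 1 − m·sn²u·sn²v = 0.8952911683667121
cn(u+v) = (cn u·cn v − sn u·sn v·dn u·dn v)/D = 0.2061357553205834/0.8952911683667121 = 0.2302443747955637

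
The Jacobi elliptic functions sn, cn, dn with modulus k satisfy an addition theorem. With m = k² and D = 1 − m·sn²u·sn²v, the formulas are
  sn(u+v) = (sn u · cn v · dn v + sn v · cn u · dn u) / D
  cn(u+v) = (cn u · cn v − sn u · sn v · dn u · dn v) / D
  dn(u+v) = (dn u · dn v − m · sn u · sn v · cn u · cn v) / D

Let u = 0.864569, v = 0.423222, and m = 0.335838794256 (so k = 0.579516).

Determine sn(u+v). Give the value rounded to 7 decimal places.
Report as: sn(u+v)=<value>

sn(u+v)=0.9327479

sn u = 0.7403597973932848, cn u = 0.6722108080087483, dn u = 0.9032805757814307
sn v = 0.4069739592332725, cn v = 0.9134397607428717, dn v = 0.9717899763731377
m = k² = 0.335838794256
D = 1 − m·sn²u·sn²v = 0.9695105380615253
sn(u+v) = (sn u·cn v·dn v + sn v·cn u·dn u)/D = 0.9043089077462096/0.9695105380615253 = 0.9327478890062585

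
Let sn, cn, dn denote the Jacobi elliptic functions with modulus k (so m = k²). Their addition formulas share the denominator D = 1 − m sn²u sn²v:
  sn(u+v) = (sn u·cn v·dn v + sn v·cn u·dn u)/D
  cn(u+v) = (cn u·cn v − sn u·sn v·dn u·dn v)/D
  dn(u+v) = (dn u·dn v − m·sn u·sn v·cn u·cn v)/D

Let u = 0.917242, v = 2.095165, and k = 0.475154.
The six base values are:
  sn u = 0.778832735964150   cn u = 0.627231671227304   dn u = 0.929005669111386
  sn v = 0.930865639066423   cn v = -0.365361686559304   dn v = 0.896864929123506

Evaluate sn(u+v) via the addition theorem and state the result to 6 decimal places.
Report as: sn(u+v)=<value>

m = k² = 0.225771323716
D = 1 − m·sn²u·sn²v = 0.8813326693066727
sn(u+v) = (sn u·cn v·dn v + sn v·cn u·dn u)/D = 0.2872090876930358/0.8813326693066727 = 0.3258804509300416

sn(u+v)=0.325880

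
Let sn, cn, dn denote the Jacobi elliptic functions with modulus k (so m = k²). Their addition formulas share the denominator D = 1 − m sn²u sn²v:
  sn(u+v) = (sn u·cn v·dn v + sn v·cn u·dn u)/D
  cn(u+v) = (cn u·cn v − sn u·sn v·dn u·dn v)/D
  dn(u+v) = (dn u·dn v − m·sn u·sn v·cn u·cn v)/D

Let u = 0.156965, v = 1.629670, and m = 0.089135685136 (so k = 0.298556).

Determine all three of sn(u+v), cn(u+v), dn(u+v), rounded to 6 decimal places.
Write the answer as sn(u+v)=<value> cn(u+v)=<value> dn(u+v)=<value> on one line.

sn u = 0.1562647812537856, cn u = 0.9877152009257054, dn u = 0.9989111192004345
sn v = 0.9997796056533082, cn v = -0.02099381146232039, dn v = 0.9544126992745527
m = k² = 0.089135685136
D = 1 − m·sn²u·sn²v = 0.9978243833666041
sn(u+v) = (sn u·cn v·dn v + sn v·cn u·dn u)/D = 0.9832912070366083/0.9978243833666041 = 0.9854351361098617
cn(u+v) = (cn u·cn v − sn u·sn v·dn u·dn v)/D = -0.1696817674514079/0.9978243833666041 = -0.1700517348342511
dn(u+v) = (dn u·dn v − m·sn u·sn v·cn u·cn v)/D = 0.9536622195967437/0.9978243833666041 = 0.9557415468031963

sn(u+v)=0.985435 cn(u+v)=-0.170052 dn(u+v)=0.955742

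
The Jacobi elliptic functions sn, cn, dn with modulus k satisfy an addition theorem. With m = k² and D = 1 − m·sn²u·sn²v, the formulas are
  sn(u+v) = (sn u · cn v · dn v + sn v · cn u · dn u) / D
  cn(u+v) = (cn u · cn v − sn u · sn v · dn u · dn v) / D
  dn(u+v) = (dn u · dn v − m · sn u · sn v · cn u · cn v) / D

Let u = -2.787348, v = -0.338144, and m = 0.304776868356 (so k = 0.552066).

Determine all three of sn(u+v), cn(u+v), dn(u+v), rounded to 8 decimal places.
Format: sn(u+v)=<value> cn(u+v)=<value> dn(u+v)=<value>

sn u = -0.5919657333356294, cn u = -0.8059631322563151, dn u = 0.9450920825906929
sn v = -0.3299281635101582, cn v = 0.9440060417830038, dn v = 0.9832722143788593
m = k² = 0.304776868356
D = 1 − m·sn²u·sn²v = 0.9883744390589346
sn(u+v) = (sn u·cn v·dn v + sn v·cn u·dn u)/D = -0.2981620452635435/0.9883744390589346 = -0.3016691179786417
cn(u+v) = (cn u·cn v − sn u·sn v·dn u·dn v)/D = -0.942328725312629/0.9883744390589346 = -0.9534126825556645
dn(u+v) = (dn u·dn v − m·sn u·sn v·cn u·cn v)/D = 0.9745712820139745/0.9883744390589346 = 0.9860344860212062

sn(u+v)=-0.30166912 cn(u+v)=-0.95341268 dn(u+v)=0.98603449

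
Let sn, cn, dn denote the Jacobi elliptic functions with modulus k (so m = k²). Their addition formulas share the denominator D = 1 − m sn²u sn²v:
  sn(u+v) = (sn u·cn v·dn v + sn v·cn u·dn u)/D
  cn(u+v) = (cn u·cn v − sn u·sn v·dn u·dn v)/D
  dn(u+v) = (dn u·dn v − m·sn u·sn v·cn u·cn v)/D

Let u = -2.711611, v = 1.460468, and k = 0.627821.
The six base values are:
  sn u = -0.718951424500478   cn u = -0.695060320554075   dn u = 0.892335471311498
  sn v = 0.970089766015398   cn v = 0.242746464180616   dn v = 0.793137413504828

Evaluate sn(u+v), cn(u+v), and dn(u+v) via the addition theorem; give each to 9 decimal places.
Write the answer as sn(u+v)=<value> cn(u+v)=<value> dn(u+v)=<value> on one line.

sn(u+v)=-0.915657314 cn(u+v)=0.401959803 dn(u+v)=0.818245537

m = k² = 0.394159208041
D = 1 − m·sn²u·sn²v = 0.8082679923827396
sn(u+v) = (sn u·cn v·dn v + sn v·cn u·dn u)/D = -0.7400964990382882/0.8082679923827396 = -0.9156573141743685
cn(u+v) = (cn u·cn v − sn u·sn v·dn u·dn v)/D = 0.3248912427593169/0.8082679923827396 = 0.4019598027153733
dn(u+v) = (dn u·dn v − m·sn u·sn v·cn u·cn v)/D = 0.6613616773442988/0.8082679923827396 = 0.8182455368480357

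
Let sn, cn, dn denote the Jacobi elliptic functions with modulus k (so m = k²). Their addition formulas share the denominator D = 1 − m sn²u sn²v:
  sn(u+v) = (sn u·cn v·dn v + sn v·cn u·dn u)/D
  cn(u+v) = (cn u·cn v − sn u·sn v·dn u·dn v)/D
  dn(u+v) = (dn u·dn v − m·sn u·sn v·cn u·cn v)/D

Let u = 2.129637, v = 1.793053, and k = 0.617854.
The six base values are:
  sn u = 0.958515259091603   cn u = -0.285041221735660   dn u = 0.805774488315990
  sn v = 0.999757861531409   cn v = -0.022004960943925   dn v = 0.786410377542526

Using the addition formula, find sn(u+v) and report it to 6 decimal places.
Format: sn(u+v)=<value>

m = k² = 0.381743565316
D = 1 − m·sn²u·sn²v = 0.6494423546842644
sn(u+v) = (sn u·cn v·dn v + sn v·cn u·dn u)/D = -0.2462103696061172/0.6494423546842644 = -0.3791104288629526

sn(u+v)=-0.379110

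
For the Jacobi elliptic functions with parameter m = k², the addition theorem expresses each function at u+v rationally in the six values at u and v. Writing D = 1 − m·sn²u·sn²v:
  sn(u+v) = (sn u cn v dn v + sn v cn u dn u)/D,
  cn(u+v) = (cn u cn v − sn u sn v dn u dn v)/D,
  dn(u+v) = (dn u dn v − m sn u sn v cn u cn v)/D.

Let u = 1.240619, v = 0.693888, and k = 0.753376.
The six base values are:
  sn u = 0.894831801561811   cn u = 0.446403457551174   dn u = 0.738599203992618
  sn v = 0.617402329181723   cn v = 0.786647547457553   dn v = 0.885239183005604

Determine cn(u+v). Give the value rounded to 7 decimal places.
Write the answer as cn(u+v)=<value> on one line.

m = k² = 0.567575397376
D = 1 − m·sn²u·sn²v = 0.8267621005022412
cn(u+v) = (cn u·cn v − sn u·sn v·dn u·dn v)/D = -0.01006392775665483/0.8267621005022412 = -0.01217270089006402

cn(u+v)=-0.0121727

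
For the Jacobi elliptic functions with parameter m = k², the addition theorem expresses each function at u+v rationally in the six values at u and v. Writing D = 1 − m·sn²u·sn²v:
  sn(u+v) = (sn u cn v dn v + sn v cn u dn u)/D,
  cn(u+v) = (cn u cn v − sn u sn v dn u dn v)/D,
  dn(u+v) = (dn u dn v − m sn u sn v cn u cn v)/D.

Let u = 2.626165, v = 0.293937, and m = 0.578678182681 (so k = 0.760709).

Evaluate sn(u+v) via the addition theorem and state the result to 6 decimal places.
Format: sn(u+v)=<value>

sn u = 0.8895360710947239, cn u = -0.4568649452752556, dn u = 0.7362789930475939
sn v = 0.287423001182293, cn v = 0.9578037473258098, dn v = 0.9758044110450814
m = k² = 0.578678182681
D = 1 − m·sn²u·sn²v = 0.962172531715171
sn(u+v) = (sn u·cn v·dn v + sn v·cn u·dn u)/D = 0.7347029498002536/0.962172531715171 = 0.7635875329870106

sn(u+v)=0.763588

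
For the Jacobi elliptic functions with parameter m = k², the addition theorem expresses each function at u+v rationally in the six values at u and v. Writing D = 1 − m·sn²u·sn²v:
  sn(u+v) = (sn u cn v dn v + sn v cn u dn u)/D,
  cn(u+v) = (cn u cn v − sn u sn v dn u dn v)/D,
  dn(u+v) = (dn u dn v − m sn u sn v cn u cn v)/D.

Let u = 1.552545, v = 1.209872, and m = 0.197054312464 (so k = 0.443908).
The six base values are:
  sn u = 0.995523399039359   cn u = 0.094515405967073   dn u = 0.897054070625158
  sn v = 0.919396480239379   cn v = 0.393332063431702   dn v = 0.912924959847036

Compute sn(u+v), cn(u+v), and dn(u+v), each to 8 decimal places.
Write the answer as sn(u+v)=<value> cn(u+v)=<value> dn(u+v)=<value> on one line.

m = k² = 0.197054312464
D = 1 − m·sn²u·sn²v = 0.8349199613919314
sn(u+v) = (sn u·cn v·dn v + sn v·cn u·dn u)/D = 0.4354266140467996/0.8349199613919314 = 0.5215189888631731
cn(u+v) = (cn u·cn v − sn u·sn v·dn u·dn v)/D = -0.7123868371260404/0.8349199613919314 = -0.8532396757389646
dn(u+v) = (dn u·dn v − m·sn u·sn v·cn u·cn v)/D = 0.8122379985269881/0.8349199613919314 = 0.9728333685696898

sn(u+v)=0.52151899 cn(u+v)=-0.85323968 dn(u+v)=0.97283337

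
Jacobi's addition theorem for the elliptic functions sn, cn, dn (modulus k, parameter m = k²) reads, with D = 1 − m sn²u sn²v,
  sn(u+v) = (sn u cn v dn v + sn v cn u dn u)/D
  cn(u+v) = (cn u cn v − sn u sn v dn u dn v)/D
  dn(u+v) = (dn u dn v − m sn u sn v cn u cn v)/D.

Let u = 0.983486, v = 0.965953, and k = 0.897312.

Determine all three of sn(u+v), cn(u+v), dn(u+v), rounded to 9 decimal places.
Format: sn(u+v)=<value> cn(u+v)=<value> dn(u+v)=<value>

sn(u+v)=0.989787472 cn(u+v)=0.142550907 dn(u+v)=0.459557198

sn u = 0.7705294681167074, cn u = 0.6374043761724452, dn u = 0.7224670639234011
sn v = 0.7623544615071582, cn v = 0.6471596982353975, dn v = 0.7294165474868343
m = k² = 0.805168825344
D = 1 − m·sn²u·sn²v = 0.7221698656011749
sn(u+v) = (sn u·cn v·dn v + sn v·cn u·dn u)/D = 0.7147946852974184/0.7221698656011749 = 0.9897874715422846
cn(u+v) = (cn u·cn v − sn u·sn v·dn u·dn v)/D = 0.1029459695810553/0.7221698656011749 = 0.1425509073206167
dn(u+v) = (dn u·dn v − m·sn u·sn v·cn u·cn v)/D = 0.3318783597822334/0.7221698656011749 = 0.4595571978151694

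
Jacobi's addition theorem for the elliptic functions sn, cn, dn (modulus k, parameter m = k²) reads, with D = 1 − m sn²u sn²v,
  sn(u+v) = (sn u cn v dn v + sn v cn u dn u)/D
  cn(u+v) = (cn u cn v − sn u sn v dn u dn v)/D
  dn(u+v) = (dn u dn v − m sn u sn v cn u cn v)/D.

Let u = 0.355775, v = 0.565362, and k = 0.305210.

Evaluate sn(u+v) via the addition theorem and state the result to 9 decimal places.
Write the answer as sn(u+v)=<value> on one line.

sn u = 0.3476782148485732, cn u = 0.9376139178359659, dn u = 0.9943538780530397
sn v = 0.5335000039074897, cn v = 0.8458000625624879, dn v = 0.9866542160976667
m = k² = 0.0931531441
D = 1 − m·sn²u·sn²v = 0.9967950494737559
sn(u+v) = (sn u·cn v·dn v + sn v·cn u·dn u)/D = 0.7875344536512096/0.9967950494737559 = 0.7900665779459654

sn(u+v)=0.790066578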